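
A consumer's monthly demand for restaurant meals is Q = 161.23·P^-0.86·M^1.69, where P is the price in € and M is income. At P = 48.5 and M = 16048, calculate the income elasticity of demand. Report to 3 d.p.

For a multiplicative demand Q = A·P^α·M^β, the income elasticity is β everywhere.
Here β = 1.69, so η = 1.690.

1.690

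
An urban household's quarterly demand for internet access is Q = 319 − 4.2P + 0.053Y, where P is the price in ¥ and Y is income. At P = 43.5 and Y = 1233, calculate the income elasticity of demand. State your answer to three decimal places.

At P = 43.5, Y = 1233: Q = 201.649.
Holding P constant, ∂Q/∂Y = 0.053.
η_Y = (∂Q/∂Y)·(Y/Q) = 0.053 × (1233/201.649) = 0.324.

0.324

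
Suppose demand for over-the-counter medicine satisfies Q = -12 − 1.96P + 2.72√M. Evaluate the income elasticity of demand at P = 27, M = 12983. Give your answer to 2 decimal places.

At P = 27, M = 12983: Q = 245.005.
Holding P constant, ∂Q/∂M = 2.72/(2√M) = 0.0119358.
η_M = (∂Q/∂M)·(M/Q) = 0.0119358 × (12983/245.005) = 0.63.

0.63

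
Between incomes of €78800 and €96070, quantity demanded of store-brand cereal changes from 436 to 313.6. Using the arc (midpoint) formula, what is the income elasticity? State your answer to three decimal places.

ΔQ = 313.6 − 436 = -122.4; midpoint Q̄ = (436 + 313.6)/2 = 374.8.
ΔI = 96070 − 78800 = 17270; midpoint Ī = (78800 + 96070)/2 = 87435.
η = (ΔQ/Q̄) ÷ (ΔI/Ī) = (-122.4/374.8) ÷ (17270/87435) = -1.653.

-1.653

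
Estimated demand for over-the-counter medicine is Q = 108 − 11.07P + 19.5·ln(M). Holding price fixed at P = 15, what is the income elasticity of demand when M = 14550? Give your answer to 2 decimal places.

0.15

At P = 15, M = 14550: Q = 128.864.
Holding P constant, ∂Q/∂M = 19.5/M = 0.00134021.
η_M = (∂Q/∂M)·(M/Q) = 0.00134021 × (14550/128.864) = 0.15.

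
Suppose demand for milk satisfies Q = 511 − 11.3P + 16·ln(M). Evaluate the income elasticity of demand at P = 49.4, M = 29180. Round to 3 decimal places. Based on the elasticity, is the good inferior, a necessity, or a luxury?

At P = 49.4, M = 29180: Q = 117.280.
Holding P constant, ∂Q/∂M = 16/M = 0.000548321.
η_M = (∂Q/∂M)·(M/Q) = 0.000548321 × (29180/117.280) = 0.136.
Since 0 < η < 1, this is a necessity.

0.136 (necessity)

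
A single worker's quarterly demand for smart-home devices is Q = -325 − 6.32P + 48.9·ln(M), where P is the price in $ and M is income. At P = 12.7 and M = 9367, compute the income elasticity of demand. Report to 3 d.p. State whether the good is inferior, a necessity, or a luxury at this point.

At P = 12.7, M = 9367: Q = 41.924.
Holding P constant, ∂Q/∂M = 48.9/M = 0.00522045.
η_M = (∂Q/∂M)·(M/Q) = 0.00522045 × (9367/41.924) = 1.166.
Since η > 1, this is a luxury.

1.166 (luxury)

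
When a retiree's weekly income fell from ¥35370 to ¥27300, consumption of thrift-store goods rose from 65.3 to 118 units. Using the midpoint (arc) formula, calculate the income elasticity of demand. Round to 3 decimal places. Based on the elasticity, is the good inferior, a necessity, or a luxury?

ΔQ = 118 − 65.3 = 52.7; midpoint Q̄ = (65.3 + 118)/2 = 91.65.
ΔI = 27300 − 35370 = -8070; midpoint Ī = (35370 + 27300)/2 = 31335.
η = (ΔQ/Q̄) ÷ (ΔI/Ī) = (52.7/91.65) ÷ (-8070/31335) = -2.233.
η < 0 ⇒ inferior good.

-2.233 (inferior good)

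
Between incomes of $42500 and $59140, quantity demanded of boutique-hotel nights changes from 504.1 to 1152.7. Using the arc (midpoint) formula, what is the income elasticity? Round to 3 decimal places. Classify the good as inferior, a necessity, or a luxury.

2.391 (luxury)

ΔQ = 1152.7 − 504.1 = 648.6; midpoint Q̄ = (504.1 + 1152.7)/2 = 828.4.
ΔI = 59140 − 42500 = 16640; midpoint Ī = (42500 + 59140)/2 = 50820.
η = (ΔQ/Q̄) ÷ (ΔI/Ī) = (648.6/828.4) ÷ (16640/50820) = 2.391.
η > 1 ⇒ luxury.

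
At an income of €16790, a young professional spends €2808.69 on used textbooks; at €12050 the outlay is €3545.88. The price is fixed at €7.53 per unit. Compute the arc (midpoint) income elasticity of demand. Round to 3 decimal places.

With a constant price, Q₁ = 2808.69/7.53 = 373.000 and Q₂ = 3545.88/7.53 = 470.900 (equivalently, work directly with expenditure since P cancels).
Midpoint %ΔQ = (3545.88 − 2808.69)/3177.29 = 0.23202; midpoint %ΔI = (12050 − 16790)/14420 = -0.32871.
η = 0.23202 / -0.32871 = -0.706.

-0.706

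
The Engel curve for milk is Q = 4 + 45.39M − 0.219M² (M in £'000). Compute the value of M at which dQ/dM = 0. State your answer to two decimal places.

103.63

dQ/dM = 45.39 − 0.438M.
The good is inferior where dQ/dM < 0. Setting dQ/dM = 0 gives M = 45.39 / 0.438 = 103.63.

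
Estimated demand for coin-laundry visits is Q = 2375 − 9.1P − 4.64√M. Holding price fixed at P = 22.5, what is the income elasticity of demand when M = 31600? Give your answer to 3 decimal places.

At P = 22.5, M = 31600: Q = 1345.426.
Holding P constant, ∂Q/∂M = -4.64/(2√M) = -0.013051.
η_M = (∂Q/∂M)·(M/Q) = -0.013051 × (31600/1345.426) = -0.307.

-0.307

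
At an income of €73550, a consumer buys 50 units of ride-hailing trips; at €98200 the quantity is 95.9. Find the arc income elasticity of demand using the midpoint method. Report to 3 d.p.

ΔQ = 95.9 − 50 = 45.9; midpoint Q̄ = (50 + 95.9)/2 = 72.95.
ΔI = 98200 − 73550 = 24650; midpoint Ī = (73550 + 98200)/2 = 85875.
η = (ΔQ/Q̄) ÷ (ΔI/Ī) = (45.9/72.95) ÷ (24650/85875) = 2.192.

2.192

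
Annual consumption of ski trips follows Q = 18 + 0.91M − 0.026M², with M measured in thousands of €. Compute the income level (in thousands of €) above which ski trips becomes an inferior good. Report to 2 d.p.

17.50

dQ/dM = 0.91 − 0.052M.
The good is inferior where dQ/dM < 0. Setting dQ/dM = 0 gives M = 0.91 / 0.052 = 17.50.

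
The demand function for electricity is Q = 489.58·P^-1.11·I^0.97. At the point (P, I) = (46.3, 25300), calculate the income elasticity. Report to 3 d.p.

0.970

For a multiplicative demand Q = A·P^α·I^β, the income elasticity is β everywhere.
Here β = 0.97, so η = 0.970.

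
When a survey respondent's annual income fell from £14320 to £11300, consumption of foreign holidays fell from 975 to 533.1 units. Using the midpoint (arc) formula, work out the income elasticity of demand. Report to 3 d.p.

ΔQ = 533.1 − 975 = -441.9; midpoint Q̄ = (975 + 533.1)/2 = 754.05.
ΔI = 11300 − 14320 = -3020; midpoint Ī = (14320 + 11300)/2 = 12810.
η = (ΔQ/Q̄) ÷ (ΔI/Ī) = (-441.9/754.05) ÷ (-3020/12810) = 2.486.

2.486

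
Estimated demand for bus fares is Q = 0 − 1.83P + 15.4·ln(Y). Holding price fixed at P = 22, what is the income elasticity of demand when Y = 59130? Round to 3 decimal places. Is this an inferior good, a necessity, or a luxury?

At P = 22, Y = 59130: Q = 128.947.
Holding P constant, ∂Q/∂Y = 15.4/Y = 0.000260443.
η_Y = (∂Q/∂Y)·(Y/Q) = 0.000260443 × (59130/128.947) = 0.119.
Since 0 < η < 1, this is a necessity.

0.119 (necessity)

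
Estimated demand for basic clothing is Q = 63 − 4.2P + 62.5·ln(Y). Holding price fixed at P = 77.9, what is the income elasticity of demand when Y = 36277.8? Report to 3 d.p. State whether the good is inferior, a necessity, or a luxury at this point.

0.159 (necessity)

At P = 77.9, Y = 36277.8: Q = 392.005.
Holding P constant, ∂Q/∂Y = 62.5/Y = 0.00172282.
η_Y = (∂Q/∂Y)·(Y/Q) = 0.00172282 × (36277.8/392.005) = 0.159.
Since 0 < η < 1, this is a necessity.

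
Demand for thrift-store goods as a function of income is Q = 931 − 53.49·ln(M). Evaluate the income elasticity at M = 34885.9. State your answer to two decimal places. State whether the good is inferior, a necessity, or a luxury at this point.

-0.14 (inferior good)

At M = 34885.9: Q = 371.503.
dQ/dM = -53.49/M = -0.00153328 at this income.
η = (dQ/dM)·(M/Q) = -0.00153328 × (34885.9/371.503) = -0.14.
Since η < 0, the good is an inferior good.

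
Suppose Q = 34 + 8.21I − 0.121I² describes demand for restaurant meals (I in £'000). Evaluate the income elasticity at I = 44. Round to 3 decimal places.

At I = 44: Q = 160.9840.
dQ/dI = 8.21 − 0.242I = -2.43800.
η = (dQ/dI)·(I/Q) = -2.43800 × (44/160.9840) = -0.666.

-0.666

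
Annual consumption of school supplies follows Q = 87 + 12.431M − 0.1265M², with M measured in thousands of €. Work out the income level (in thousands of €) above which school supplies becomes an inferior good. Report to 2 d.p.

dQ/dM = 12.431 − 0.253M.
The good is inferior where dQ/dM < 0. Setting dQ/dM = 0 gives M = 12.431 / 0.253 = 49.13.

49.13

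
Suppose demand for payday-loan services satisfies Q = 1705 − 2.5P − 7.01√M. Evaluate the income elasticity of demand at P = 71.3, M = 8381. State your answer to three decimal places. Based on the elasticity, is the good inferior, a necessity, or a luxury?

-0.363 (inferior good)

At P = 71.3, M = 8381: Q = 885.000.
Holding P constant, ∂Q/∂M = -7.01/(2√M) = -0.038286.
η_M = (∂Q/∂M)·(M/Q) = -0.038286 × (8381/885.000) = -0.363.
Since η < 0, this is an inferior good.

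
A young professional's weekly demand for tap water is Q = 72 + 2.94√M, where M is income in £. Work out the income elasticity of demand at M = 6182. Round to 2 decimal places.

At M = 6182: Q = 303.160.
dQ/dM = 2.94/(2√M) = 0.0186962 at this income.
η = (dQ/dM)·(M/Q) = 0.0186962 × (6182/303.160) = 0.38.

0.38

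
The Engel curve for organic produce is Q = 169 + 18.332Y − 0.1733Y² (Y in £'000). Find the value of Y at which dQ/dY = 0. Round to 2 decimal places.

52.89

dQ/dY = 18.332 − 0.3466Y.
The good is inferior where dQ/dY < 0. Setting dQ/dY = 0 gives Y = 18.332 / 0.3466 = 52.89.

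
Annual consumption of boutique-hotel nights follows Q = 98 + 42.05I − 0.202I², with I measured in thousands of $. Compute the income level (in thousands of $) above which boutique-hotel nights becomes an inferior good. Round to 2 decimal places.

dQ/dI = 42.05 − 0.404I.
The good is inferior where dQ/dI < 0. Setting dQ/dI = 0 gives I = 42.05 / 0.404 = 104.08.

104.08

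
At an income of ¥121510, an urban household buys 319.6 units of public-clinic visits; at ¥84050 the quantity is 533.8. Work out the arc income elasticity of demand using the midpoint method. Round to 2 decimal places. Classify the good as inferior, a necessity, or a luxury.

-1.38 (inferior good)

ΔQ = 533.8 − 319.6 = 214.2; midpoint Q̄ = (319.6 + 533.8)/2 = 426.7.
ΔI = 84050 − 121510 = -37460; midpoint Ī = (121510 + 84050)/2 = 102780.
η = (ΔQ/Q̄) ÷ (ΔI/Ī) = (214.2/426.7) ÷ (-37460/102780) = -1.38.
η < 0 ⇒ inferior good.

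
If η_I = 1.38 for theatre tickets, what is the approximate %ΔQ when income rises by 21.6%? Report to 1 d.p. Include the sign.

%ΔQ ≈ η × %ΔI = 1.38 × 21.6% = 29.8%.

29.8%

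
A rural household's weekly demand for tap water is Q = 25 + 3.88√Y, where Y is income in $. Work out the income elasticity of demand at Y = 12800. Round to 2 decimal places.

At Y = 12800: Q = 463.972.
dQ/dY = 3.88/(2√Y) = 0.0171473 at this income.
η = (dQ/dY)·(Y/Q) = 0.0171473 × (12800/463.972) = 0.47.

0.47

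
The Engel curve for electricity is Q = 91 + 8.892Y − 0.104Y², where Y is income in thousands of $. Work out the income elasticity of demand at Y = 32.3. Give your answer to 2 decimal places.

0.26

At Y = 32.3: Q = 269.7094.
dQ/dY = 8.892 − 0.208Y = 2.17360.
η = (dQ/dY)·(Y/Q) = 2.17360 × (32.3/269.7094) = 0.26.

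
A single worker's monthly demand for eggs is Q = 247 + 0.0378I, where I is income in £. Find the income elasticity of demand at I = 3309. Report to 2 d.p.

At I = 3309: Q = 372.080.
dQ/dI = 0.0378.
η = (dQ/dI)·(I/Q) = 0.0378 × (3309/372.080) = 0.34.

0.34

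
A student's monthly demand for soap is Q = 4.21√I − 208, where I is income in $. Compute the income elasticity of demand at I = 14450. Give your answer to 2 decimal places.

At I = 14450: Q = 298.076.
dQ/dI = 4.21/(2√I) = 0.0175113 at this income.
η = (dQ/dI)·(I/Q) = 0.0175113 × (14450/298.076) = 0.85.

0.85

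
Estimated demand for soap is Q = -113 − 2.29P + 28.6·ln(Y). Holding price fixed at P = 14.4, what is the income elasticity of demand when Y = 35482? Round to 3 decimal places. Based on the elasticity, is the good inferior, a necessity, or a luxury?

At P = 14.4, Y = 35482: Q = 153.660.
Holding P constant, ∂Q/∂Y = 28.6/Y = 0.000806043.
η_Y = (∂Q/∂Y)·(Y/Q) = 0.000806043 × (35482/153.660) = 0.186.
Since 0 < η < 1, this is a necessity.

0.186 (necessity)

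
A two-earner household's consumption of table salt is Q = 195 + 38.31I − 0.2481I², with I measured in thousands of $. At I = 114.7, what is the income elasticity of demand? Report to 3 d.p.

-1.610

At I = 114.7: Q = 1325.1311.
dQ/dI = 38.31 − 0.4962I = -18.60414.
η = (dQ/dI)·(I/Q) = -18.60414 × (114.7/1325.1311) = -1.610.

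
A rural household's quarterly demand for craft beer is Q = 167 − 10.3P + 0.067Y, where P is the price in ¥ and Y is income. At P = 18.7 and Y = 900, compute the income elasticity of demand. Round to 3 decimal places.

At P = 18.7, Y = 900: Q = 34.690.
Holding P constant, ∂Q/∂Y = 0.067.
η_Y = (∂Q/∂Y)·(Y/Q) = 0.067 × (900/34.690) = 1.738.

1.738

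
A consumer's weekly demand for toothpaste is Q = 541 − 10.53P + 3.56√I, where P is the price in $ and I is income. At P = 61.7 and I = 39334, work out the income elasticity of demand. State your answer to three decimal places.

0.591

At P = 61.7, I = 39334: Q = 597.347.
Holding P constant, ∂Q/∂I = 3.56/(2√I) = 0.00897503.
η_I = (∂Q/∂I)·(I/Q) = 0.00897503 × (39334/597.347) = 0.591.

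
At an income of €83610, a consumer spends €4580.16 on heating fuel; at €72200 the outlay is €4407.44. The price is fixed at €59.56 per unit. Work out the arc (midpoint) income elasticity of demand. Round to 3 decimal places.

0.262

With a constant price, Q₁ = 4580.16/59.56 = 76.900 and Q₂ = 4407.44/59.56 = 74.000 (equivalently, work directly with expenditure since P cancels).
Midpoint %ΔQ = (4407.44 − 4580.16)/4493.80 = -0.03844; midpoint %ΔI = (72200 − 83610)/77905 = -0.14646.
η = -0.03844 / -0.14646 = 0.262.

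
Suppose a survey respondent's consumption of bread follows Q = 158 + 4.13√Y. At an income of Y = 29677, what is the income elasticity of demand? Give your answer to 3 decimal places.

At Y = 29677: Q = 869.476.
dQ/dY = 4.13/(2√Y) = 0.011987 at this income.
η = (dQ/dY)·(Y/Q) = 0.011987 × (29677/869.476) = 0.409.

0.409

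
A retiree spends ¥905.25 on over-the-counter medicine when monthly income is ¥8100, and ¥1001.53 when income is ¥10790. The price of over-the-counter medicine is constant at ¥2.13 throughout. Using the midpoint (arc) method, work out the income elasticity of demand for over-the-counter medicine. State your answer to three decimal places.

0.355

With a constant price, Q₁ = 905.25/2.13 = 425.000 and Q₂ = 1001.53/2.13 = 470.202 (equivalently, work directly with expenditure since P cancels).
Midpoint %ΔQ = (1001.53 − 905.25)/953.39 = 0.10099; midpoint %ΔI = (10790 − 8100)/9445 = 0.28481.
η = 0.10099 / 0.28481 = 0.355.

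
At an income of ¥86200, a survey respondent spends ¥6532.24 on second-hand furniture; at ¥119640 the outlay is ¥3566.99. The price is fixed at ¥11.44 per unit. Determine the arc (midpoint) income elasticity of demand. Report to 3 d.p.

-1.807

With a constant price, Q₁ = 6532.24/11.44 = 571.000 and Q₂ = 3566.99/11.44 = 311.800 (equivalently, work directly with expenditure since P cancels).
Midpoint %ΔQ = (3566.99 − 6532.24)/5049.62 = -0.58722; midpoint %ΔI = (119640 − 86200)/102920 = 0.32491.
η = -0.58722 / 0.32491 = -1.807.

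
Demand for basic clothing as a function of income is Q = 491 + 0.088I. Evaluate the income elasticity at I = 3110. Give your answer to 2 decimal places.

At I = 3110: Q = 764.680.
dQ/dI = 0.088.
η = (dQ/dI)·(I/Q) = 0.088 × (3110/764.680) = 0.36.

0.36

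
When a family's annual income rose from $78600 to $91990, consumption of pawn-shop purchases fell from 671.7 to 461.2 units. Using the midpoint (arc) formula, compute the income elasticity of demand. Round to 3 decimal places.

-2.367

ΔQ = 461.2 − 671.7 = -210.5; midpoint Q̄ = (671.7 + 461.2)/2 = 566.45.
ΔI = 91990 − 78600 = 13390; midpoint Ī = (78600 + 91990)/2 = 85295.
η = (ΔQ/Q̄) ÷ (ΔI/Ī) = (-210.5/566.45) ÷ (13390/85295) = -2.367.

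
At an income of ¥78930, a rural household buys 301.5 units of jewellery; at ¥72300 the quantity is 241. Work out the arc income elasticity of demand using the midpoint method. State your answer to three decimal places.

ΔQ = 241 − 301.5 = -60.5; midpoint Q̄ = (301.5 + 241)/2 = 271.25.
ΔI = 72300 − 78930 = -6630; midpoint Ī = (78930 + 72300)/2 = 75615.
η = (ΔQ/Q̄) ÷ (ΔI/Ī) = (-60.5/271.25) ÷ (-6630/75615) = 2.544.

2.544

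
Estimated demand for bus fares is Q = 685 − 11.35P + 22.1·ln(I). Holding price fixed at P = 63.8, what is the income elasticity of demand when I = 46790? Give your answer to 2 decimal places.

0.11

At P = 63.8, I = 46790: Q = 198.521.
Holding P constant, ∂Q/∂I = 22.1/I = 0.000472323.
η_I = (∂Q/∂I)·(I/Q) = 0.000472323 × (46790/198.521) = 0.11.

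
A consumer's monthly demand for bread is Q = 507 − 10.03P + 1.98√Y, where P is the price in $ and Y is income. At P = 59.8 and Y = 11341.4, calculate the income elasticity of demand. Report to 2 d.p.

At P = 59.8, Y = 11341.4: Q = 118.068.
Holding P constant, ∂Q/∂Y = 1.98/(2√Y) = 0.00929612.
η_Y = (∂Q/∂Y)·(Y/Q) = 0.00929612 × (11341.4/118.068) = 0.89.

0.89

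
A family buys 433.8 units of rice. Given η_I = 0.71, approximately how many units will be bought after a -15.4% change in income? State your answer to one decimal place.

%ΔQ ≈ η × %ΔI = 0.71 × (-15.4%) = -10.934%.
New Q ≈ 433.8 × (1 − 0.10934) = 386.4.

386.4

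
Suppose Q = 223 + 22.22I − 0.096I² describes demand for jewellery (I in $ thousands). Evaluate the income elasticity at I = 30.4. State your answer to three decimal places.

At I = 30.4: Q = 809.7686.
dQ/dI = 22.22 − 0.192I = 16.38320.
η = (dQ/dI)·(I/Q) = 16.38320 × (30.4/809.7686) = 0.615.

0.615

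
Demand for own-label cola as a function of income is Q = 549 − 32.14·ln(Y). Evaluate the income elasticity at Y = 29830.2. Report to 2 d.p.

At Y = 29830.2: Q = 217.853.
dQ/dY = -32.14/Y = -0.00107743 at this income.
η = (dQ/dY)·(Y/Q) = -0.00107743 × (29830.2/217.853) = -0.15.

-0.15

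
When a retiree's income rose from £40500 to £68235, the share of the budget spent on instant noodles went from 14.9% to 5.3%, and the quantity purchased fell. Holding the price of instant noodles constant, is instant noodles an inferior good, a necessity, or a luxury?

inferior good

Quantity demanded falls as income rises, so η < 0.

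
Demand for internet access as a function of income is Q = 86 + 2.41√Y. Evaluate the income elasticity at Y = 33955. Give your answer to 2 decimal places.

At Y = 33955: Q = 530.088.
dQ/dY = 2.41/(2√Y) = 0.00653936 at this income.
η = (dQ/dY)·(Y/Q) = 0.00653936 × (33955/530.088) = 0.42.

0.42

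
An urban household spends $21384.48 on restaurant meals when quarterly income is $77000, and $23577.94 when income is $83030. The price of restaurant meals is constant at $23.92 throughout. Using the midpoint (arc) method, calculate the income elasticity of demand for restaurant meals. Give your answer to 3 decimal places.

1.295

With a constant price, Q₁ = 21384.48/23.92 = 894.000 and Q₂ = 23577.94/23.92 = 985.700 (equivalently, work directly with expenditure since P cancels).
Midpoint %ΔQ = (23577.94 − 21384.48)/22481.21 = 0.09757; midpoint %ΔI = (83030 − 77000)/80015 = 0.07536.
η = 0.09757 / 0.07536 = 1.295.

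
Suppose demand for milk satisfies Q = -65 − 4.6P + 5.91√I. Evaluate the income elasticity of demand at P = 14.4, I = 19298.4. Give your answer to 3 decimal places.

At P = 14.4, I = 19298.4: Q = 689.769.
Holding P constant, ∂Q/∂I = 5.91/(2√I) = 0.0212714.
η_I = (∂Q/∂I)·(I/Q) = 0.0212714 × (19298.4/689.769) = 0.595.

0.595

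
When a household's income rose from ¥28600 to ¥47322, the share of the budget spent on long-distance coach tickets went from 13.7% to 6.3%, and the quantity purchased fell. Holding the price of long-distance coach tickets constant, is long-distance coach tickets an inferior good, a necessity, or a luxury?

Quantity demanded falls as income rises, so η < 0.

inferior good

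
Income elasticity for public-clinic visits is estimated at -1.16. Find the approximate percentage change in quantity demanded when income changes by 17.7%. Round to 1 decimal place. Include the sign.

%ΔQ ≈ η × %ΔI = -1.16 × 17.7% = -20.5%.

-20.5%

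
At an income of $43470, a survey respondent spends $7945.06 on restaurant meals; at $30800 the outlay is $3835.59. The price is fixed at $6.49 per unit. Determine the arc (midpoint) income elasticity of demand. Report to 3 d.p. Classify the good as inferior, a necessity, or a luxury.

With a constant price, Q₁ = 7945.06/6.49 = 1224.200 and Q₂ = 3835.59/6.49 = 591.000 (equivalently, work directly with expenditure since P cancels).
Midpoint %ΔQ = (3835.59 − 7945.06)/5890.33 = -0.69766; midpoint %ΔI = (30800 − 43470)/37135 = -0.34119.
η = -0.69766 / -0.34119 = 2.045.
η > 1 ⇒ luxury.

2.045 (luxury)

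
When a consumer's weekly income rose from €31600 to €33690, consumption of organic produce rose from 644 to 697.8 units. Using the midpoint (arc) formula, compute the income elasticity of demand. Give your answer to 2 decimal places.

ΔQ = 697.8 − 644 = 53.8; midpoint Q̄ = (644 + 697.8)/2 = 670.9.
ΔI = 33690 − 31600 = 2090; midpoint Ī = (31600 + 33690)/2 = 32645.
η = (ΔQ/Q̄) ÷ (ΔI/Ī) = (53.8/670.9) ÷ (2090/32645) = 1.25.

1.25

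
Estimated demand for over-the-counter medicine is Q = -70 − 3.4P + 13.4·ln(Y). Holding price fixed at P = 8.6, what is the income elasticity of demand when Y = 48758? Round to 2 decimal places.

At P = 8.6, Y = 48758: Q = 45.408.
Holding P constant, ∂Q/∂Y = 13.4/Y = 0.000274827.
η_Y = (∂Q/∂Y)·(Y/Q) = 0.000274827 × (48758/45.408) = 0.30.

0.30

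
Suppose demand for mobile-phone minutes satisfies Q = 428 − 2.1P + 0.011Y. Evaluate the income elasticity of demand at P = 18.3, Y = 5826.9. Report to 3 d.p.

At P = 18.3, Y = 5826.9: Q = 453.666.
Holding P constant, ∂Q/∂Y = 0.011.
η_Y = (∂Q/∂Y)·(Y/Q) = 0.011 × (5826.9/453.666) = 0.141.

0.141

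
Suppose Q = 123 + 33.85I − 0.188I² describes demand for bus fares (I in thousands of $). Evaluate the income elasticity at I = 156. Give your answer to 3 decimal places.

At I = 156: Q = 828.4320.
dQ/dI = 33.85 − 0.376I = -24.80600.
η = (dQ/dI)·(I/Q) = -24.80600 × (156/828.4320) = -4.671.

-4.671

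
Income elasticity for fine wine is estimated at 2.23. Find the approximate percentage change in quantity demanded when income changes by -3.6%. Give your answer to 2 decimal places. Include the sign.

%ΔQ ≈ η × %ΔI = 2.23 × (-3.6%) = -8.03%.

-8.03%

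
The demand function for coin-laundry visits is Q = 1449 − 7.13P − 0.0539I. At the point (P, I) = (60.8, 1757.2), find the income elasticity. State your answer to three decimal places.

-0.103

At P = 60.8, I = 1757.2: Q = 920.783.
Holding P constant, ∂Q/∂I = −0.0539.
η_I = (∂Q/∂I)·(I/Q) = -0.0539 × (1757.2/920.783) = -0.103.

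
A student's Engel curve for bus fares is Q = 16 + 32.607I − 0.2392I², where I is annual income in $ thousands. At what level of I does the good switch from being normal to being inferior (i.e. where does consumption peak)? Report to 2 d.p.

68.16

dQ/dI = 32.607 − 0.4784I.
The good is inferior where dQ/dI < 0. Setting dQ/dI = 0 gives I = 32.607 / 0.4784 = 68.16.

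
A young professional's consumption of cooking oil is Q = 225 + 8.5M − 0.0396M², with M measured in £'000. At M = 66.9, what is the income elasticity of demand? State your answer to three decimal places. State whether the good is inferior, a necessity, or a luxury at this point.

At M = 66.9: Q = 616.4158.
dQ/dM = 8.5 − 0.0792M = 3.20152.
η = (dQ/dM)·(M/Q) = 3.20152 × (66.9/616.4158) = 0.347.
0 < η < 1 ⇒ necessity.

0.347 (necessity)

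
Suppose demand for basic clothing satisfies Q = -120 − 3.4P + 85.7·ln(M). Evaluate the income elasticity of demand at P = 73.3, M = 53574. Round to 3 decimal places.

At P = 73.3, M = 53574: Q = 563.952.
Holding P constant, ∂Q/∂M = 85.7/M = 0.00159966.
η_M = (∂Q/∂M)·(M/Q) = 0.00159966 × (53574/563.952) = 0.152.

0.152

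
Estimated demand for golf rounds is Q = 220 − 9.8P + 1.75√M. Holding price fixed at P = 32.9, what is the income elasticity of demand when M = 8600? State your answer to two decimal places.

1.36

At P = 32.9, M = 8600: Q = 59.868.
Holding P constant, ∂Q/∂M = 1.75/(2√M) = 0.00943537.
η_M = (∂Q/∂M)·(M/Q) = 0.00943537 × (8600/59.868) = 1.36.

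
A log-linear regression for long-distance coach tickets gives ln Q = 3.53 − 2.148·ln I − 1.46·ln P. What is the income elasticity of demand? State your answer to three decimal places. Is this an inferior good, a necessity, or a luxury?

In a log-linear demand, the coefficient on ln I is the income elasticity.
So η = -2.148.
η < 0 ⇒ inferior good.

-2.148 (inferior good)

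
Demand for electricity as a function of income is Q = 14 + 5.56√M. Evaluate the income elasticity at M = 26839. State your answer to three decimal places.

At M = 26839: Q = 924.873.
dQ/dM = 5.56/(2√M) = 0.0169692 at this income.
η = (dQ/dM)·(M/Q) = 0.0169692 × (26839/924.873) = 0.492.

0.492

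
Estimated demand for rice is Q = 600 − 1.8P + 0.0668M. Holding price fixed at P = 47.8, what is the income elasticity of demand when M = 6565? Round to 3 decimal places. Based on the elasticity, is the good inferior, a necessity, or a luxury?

0.460 (necessity)

At P = 47.8, M = 6565: Q = 952.502.
Holding P constant, ∂Q/∂M = 0.0668.
η_M = (∂Q/∂M)·(M/Q) = 0.0668 × (6565/952.502) = 0.460.
Since 0 < η < 1, this is a necessity.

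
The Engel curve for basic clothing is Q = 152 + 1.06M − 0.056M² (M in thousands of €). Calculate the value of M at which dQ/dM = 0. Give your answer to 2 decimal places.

dQ/dM = 1.06 − 0.112M.
The good is inferior where dQ/dM < 0. Setting dQ/dM = 0 gives M = 1.06 / 0.112 = 9.46.

9.46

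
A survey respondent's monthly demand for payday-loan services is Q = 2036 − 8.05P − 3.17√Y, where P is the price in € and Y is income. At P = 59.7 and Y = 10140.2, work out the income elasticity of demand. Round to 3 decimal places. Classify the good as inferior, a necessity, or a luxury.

-0.129 (inferior good)

At P = 59.7, Y = 10140.2: Q = 1236.201.
Holding P constant, ∂Q/∂Y = -3.17/(2√Y) = -0.01574.
η_Y = (∂Q/∂Y)·(Y/Q) = -0.01574 × (10140.2/1236.201) = -0.129.
Since η < 0, this is an inferior good.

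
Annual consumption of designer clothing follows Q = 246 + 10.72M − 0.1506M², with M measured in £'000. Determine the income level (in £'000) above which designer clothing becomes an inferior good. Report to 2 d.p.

dQ/dM = 10.72 − 0.3012M.
The good is inferior where dQ/dM < 0. Setting dQ/dM = 0 gives M = 10.72 / 0.3012 = 35.59.

35.59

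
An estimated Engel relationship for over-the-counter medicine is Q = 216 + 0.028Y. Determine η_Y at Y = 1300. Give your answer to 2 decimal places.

At Y = 1300: Q = 252.400.
dQ/dY = 0.028.
η = (dQ/dY)·(Y/Q) = 0.028 × (1300/252.400) = 0.14.

0.14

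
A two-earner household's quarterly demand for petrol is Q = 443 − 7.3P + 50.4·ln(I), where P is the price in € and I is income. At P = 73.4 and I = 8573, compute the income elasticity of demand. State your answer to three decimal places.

At P = 73.4, I = 8573: Q = 363.621.
Holding P constant, ∂Q/∂I = 50.4/I = 0.00587892.
η_I = (∂Q/∂I)·(I/Q) = 0.00587892 × (8573/363.621) = 0.139.

0.139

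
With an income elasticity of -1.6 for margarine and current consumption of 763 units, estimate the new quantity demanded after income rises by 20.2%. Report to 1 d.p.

516.4

%ΔQ ≈ η × %ΔI = -1.6 × 20.2% = -32.32%.
New Q ≈ 763 × (1 − 0.3232) = 516.4.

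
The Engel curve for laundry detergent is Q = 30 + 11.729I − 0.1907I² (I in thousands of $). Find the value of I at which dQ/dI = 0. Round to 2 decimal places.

30.75

dQ/dI = 11.729 − 0.3814I.
The good is inferior where dQ/dI < 0. Setting dQ/dI = 0 gives I = 11.729 / 0.3814 = 30.75.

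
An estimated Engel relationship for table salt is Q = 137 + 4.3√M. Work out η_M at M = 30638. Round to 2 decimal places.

At M = 30638: Q = 889.660.
dQ/dM = 4.3/(2√M) = 0.0122831 at this income.
η = (dQ/dM)·(M/Q) = 0.0122831 × (30638/889.660) = 0.42.

0.42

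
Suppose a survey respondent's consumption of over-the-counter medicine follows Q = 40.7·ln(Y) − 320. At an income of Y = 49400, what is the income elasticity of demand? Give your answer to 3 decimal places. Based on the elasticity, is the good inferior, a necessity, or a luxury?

At Y = 49400: Q = 119.874.
dQ/dY = 40.7/Y = 0.000823887 at this income.
η = (dQ/dY)·(Y/Q) = 0.000823887 × (49400/119.874) = 0.340.
Since 0 < η < 1, the good is a necessity.

0.340 (necessity)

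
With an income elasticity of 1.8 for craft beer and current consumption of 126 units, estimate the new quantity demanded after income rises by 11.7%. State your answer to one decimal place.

%ΔQ ≈ η × %ΔI = 1.8 × 11.7% = 21.06%.
New Q ≈ 126 × (1 + 0.2106) = 152.5.

152.5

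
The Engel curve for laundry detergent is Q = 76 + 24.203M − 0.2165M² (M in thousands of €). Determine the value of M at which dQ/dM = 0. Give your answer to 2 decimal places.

dQ/dM = 24.203 − 0.433M.
The good is inferior where dQ/dM < 0. Setting dQ/dM = 0 gives M = 24.203 / 0.433 = 55.90.

55.90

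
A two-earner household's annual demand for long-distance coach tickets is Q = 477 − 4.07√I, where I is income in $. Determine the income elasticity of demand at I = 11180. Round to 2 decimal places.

-4.61

At I = 11180: Q = 46.656.
dQ/dI = -4.07/(2√I) = -0.0192461 at this income.
η = (dQ/dI)·(I/Q) = -0.0192461 × (11180/46.656) = -4.61.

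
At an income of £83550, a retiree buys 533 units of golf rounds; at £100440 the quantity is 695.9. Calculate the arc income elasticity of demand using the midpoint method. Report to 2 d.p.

ΔQ = 695.9 − 533 = 162.9; midpoint Q̄ = (533 + 695.9)/2 = 614.45.
ΔI = 100440 − 83550 = 16890; midpoint Ī = (83550 + 100440)/2 = 91995.
η = (ΔQ/Q̄) ÷ (ΔI/Ī) = (162.9/614.45) ÷ (16890/91995) = 1.44.

1.44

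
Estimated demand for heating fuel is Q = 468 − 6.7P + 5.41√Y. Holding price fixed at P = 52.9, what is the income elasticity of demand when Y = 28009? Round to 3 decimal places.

0.444

At P = 52.9, Y = 28009: Q = 1018.982.
Holding P constant, ∂Q/∂Y = 5.41/(2√Y) = 0.0161629.
η_Y = (∂Q/∂Y)·(Y/Q) = 0.0161629 × (28009/1018.982) = 0.444.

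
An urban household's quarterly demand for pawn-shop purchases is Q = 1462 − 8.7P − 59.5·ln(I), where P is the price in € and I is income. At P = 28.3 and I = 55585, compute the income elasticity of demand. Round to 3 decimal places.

At P = 28.3, I = 55585: Q = 565.713.
Holding P constant, ∂Q/∂I = -59.5/I = -0.00107043.
η_I = (∂Q/∂I)·(I/Q) = -0.00107043 × (55585/565.713) = -0.105.

-0.105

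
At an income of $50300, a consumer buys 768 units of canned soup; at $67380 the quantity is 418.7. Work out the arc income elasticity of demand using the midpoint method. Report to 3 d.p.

-2.028

ΔQ = 418.7 − 768 = -349.3; midpoint Q̄ = (768 + 418.7)/2 = 593.35.
ΔI = 67380 − 50300 = 17080; midpoint Ī = (50300 + 67380)/2 = 58840.
η = (ΔQ/Q̄) ÷ (ΔI/Ī) = (-349.3/593.35) ÷ (17080/58840) = -2.028.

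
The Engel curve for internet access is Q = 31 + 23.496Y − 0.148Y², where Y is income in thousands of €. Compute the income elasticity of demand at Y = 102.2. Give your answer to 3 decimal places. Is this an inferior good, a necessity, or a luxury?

At Y = 102.2: Q = 886.4549.
dQ/dY = 23.496 − 0.296Y = -6.75520.
η = (dQ/dY)·(Y/Q) = -6.75520 × (102.2/886.4549) = -0.779.
η < 0 ⇒ inferior good.

-0.779 (inferior good)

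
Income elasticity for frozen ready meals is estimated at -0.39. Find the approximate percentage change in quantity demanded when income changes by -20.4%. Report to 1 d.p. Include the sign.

%ΔQ ≈ η × %ΔI = -0.39 × (-20.4%) = 8.0%.

8.0%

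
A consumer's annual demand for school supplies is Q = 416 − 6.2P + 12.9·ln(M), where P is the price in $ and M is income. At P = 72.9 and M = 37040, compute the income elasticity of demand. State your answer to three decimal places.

At P = 72.9, M = 37040: Q = 99.725.
Holding P constant, ∂Q/∂M = 12.9/M = 0.000348272.
η_M = (∂Q/∂M)·(M/Q) = 0.000348272 × (37040/99.725) = 0.129.

0.129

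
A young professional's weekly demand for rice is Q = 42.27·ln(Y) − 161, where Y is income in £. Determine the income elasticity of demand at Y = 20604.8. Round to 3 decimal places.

At Y = 20604.8: Q = 258.880.
dQ/dY = 42.27/Y = 0.00205146 at this income.
η = (dQ/dY)·(Y/Q) = 0.00205146 × (20604.8/258.880) = 0.163.

0.163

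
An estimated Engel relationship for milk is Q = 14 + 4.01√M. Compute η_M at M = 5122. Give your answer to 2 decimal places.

0.48

At M = 5122: Q = 300.988.
dQ/dM = 4.01/(2√M) = 0.0280153 at this income.
η = (dQ/dM)·(M/Q) = 0.0280153 × (5122/300.988) = 0.48.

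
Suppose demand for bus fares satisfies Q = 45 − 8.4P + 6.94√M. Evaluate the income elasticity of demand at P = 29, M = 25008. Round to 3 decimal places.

0.610

At P = 29, M = 25008: Q = 898.886.
Holding P constant, ∂Q/∂M = 6.94/(2√M) = 0.0219427.
η_M = (∂Q/∂M)·(M/Q) = 0.0219427 × (25008/898.886) = 0.610.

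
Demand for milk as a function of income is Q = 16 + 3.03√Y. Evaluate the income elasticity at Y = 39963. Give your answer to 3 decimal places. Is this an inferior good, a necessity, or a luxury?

0.487 (necessity)

At Y = 39963: Q = 621.720.
dQ/dY = 3.03/(2√Y) = 0.00757851 at this income.
η = (dQ/dY)·(Y/Q) = 0.00757851 × (39963/621.720) = 0.487.
Since 0 < η < 1, the good is a necessity.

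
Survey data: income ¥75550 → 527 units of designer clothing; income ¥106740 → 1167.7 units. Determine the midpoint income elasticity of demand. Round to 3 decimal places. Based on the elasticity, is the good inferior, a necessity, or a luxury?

2.210 (luxury)

ΔQ = 1167.7 − 527 = 640.7; midpoint Q̄ = (527 + 1167.7)/2 = 847.35.
ΔI = 106740 − 75550 = 31190; midpoint Ī = (75550 + 106740)/2 = 91145.
η = (ΔQ/Q̄) ÷ (ΔI/Ī) = (640.7/847.35) ÷ (31190/91145) = 2.210.
η > 1 ⇒ luxury.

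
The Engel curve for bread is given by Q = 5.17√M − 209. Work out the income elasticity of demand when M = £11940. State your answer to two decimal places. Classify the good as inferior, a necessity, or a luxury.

0.79 (necessity)

At M = 11940: Q = 355.927.
dQ/dM = 5.17/(2√M) = 0.0236569 at this income.
η = (dQ/dM)·(M/Q) = 0.0236569 × (11940/355.927) = 0.79.
Since 0 < η < 1, the good is a necessity.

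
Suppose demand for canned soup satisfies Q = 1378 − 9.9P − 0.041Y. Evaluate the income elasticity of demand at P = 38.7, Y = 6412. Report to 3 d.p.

-0.359

At P = 38.7, Y = 6412: Q = 731.978.
Holding P constant, ∂Q/∂Y = −0.041.
η_Y = (∂Q/∂Y)·(Y/Q) = -0.041 × (6412/731.978) = -0.359.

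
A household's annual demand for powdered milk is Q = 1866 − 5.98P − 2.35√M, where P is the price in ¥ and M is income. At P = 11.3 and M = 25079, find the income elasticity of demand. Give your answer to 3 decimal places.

-0.130

At P = 11.3, M = 25079: Q = 1426.272.
Holding P constant, ∂Q/∂M = -2.35/(2√M) = -0.00741964.
η_M = (∂Q/∂M)·(M/Q) = -0.00741964 × (25079/1426.272) = -0.130.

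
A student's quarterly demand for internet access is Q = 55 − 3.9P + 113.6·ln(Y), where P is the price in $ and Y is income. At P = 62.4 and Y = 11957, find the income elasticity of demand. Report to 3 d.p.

0.129

At P = 62.4, Y = 11957: Q = 878.239.
Holding P constant, ∂Q/∂Y = 113.6/Y = 0.00950071.
η_Y = (∂Q/∂Y)·(Y/Q) = 0.00950071 × (11957/878.239) = 0.129.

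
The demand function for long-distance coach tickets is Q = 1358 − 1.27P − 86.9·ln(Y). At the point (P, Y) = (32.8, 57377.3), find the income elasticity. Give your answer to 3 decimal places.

At P = 32.8, Y = 57377.3: Q = 364.146.
Holding P constant, ∂Q/∂Y = -86.9/Y = -0.00151454.
η_Y = (∂Q/∂Y)·(Y/Q) = -0.00151454 × (57377.3/364.146) = -0.239.

-0.239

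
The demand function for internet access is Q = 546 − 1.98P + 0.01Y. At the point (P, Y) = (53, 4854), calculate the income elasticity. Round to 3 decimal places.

At P = 53, Y = 4854: Q = 489.600.
Holding P constant, ∂Q/∂Y = 0.01.
η_Y = (∂Q/∂Y)·(Y/Q) = 0.01 × (4854/489.600) = 0.099.

0.099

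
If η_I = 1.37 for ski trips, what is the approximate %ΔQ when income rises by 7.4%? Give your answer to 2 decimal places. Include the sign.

%ΔQ ≈ η × %ΔI = 1.37 × 7.4% = 10.14%.

10.14%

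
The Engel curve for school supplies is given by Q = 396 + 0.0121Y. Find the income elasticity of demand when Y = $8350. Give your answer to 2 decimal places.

At Y = 8350: Q = 497.035.
dQ/dY = 0.0121.
η = (dQ/dY)·(Y/Q) = 0.0121 × (8350/497.035) = 0.20.

0.20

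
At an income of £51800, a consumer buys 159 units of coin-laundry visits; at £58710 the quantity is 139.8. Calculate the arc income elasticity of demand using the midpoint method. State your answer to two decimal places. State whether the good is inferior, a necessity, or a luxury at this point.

ΔQ = 139.8 − 159 = -19.2; midpoint Q̄ = (159 + 139.8)/2 = 149.4.
ΔI = 58710 − 51800 = 6910; midpoint Ī = (51800 + 58710)/2 = 55255.
η = (ΔQ/Q̄) ÷ (ΔI/Ī) = (-19.2/149.4) ÷ (6910/55255) = -1.03.
η < 0 ⇒ inferior good.

-1.03 (inferior good)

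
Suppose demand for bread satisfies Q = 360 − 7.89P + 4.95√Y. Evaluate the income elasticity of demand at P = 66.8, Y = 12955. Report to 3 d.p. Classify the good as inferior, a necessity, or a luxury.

At P = 66.8, Y = 12955: Q = 396.357.
Holding P constant, ∂Q/∂Y = 4.95/(2√Y) = 0.0217449.
η_Y = (∂Q/∂Y)·(Y/Q) = 0.0217449 × (12955/396.357) = 0.711.
Since 0 < η < 1, this is a necessity.

0.711 (necessity)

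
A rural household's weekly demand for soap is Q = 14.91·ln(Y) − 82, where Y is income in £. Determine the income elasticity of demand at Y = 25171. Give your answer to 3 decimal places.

At Y = 25171: Q = 69.090.
dQ/dY = 14.91/Y = 0.000592348 at this income.
η = (dQ/dY)·(Y/Q) = 0.000592348 × (25171/69.090) = 0.216.

0.216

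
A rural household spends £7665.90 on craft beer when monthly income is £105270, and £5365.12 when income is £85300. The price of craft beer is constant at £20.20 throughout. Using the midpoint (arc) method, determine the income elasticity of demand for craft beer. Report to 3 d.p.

1.685

With a constant price, Q₁ = 7665.90/20.20 = 379.500 and Q₂ = 5365.12/20.20 = 265.600 (equivalently, work directly with expenditure since P cancels).
Midpoint %ΔQ = (5365.12 − 7665.90)/6515.51 = -0.35312; midpoint %ΔI = (85300 − 105270)/95285 = -0.20958.
η = -0.35312 / -0.20958 = 1.685.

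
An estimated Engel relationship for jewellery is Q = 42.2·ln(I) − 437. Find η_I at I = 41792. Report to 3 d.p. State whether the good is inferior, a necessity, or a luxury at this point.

3.509 (luxury)

At I = 41792: Q = 12.027.
dQ/dI = 42.2/I = 0.00100976 at this income.
η = (dQ/dI)·(I/Q) = 0.00100976 × (41792/12.027) = 3.509.
Since η > 1, the good is a luxury.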